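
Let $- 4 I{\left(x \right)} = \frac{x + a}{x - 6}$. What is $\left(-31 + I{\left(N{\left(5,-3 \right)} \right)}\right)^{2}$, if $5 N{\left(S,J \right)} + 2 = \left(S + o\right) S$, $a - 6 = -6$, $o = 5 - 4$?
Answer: $\frac{3025}{4} \approx 756.25$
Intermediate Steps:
$o = 1$
$a = 0$ ($a = 6 - 6 = 0$)
$N{\left(S,J \right)} = - \frac{2}{5} + \frac{S \left(1 + S\right)}{5}$ ($N{\left(S,J \right)} = - \frac{2}{5} + \frac{\left(S + 1\right) S}{5} = - \frac{2}{5} + \frac{\left(1 + S\right) S}{5} = - \frac{2}{5} + \frac{S \left(1 + S\right)}{5}$)
$I{\left(x \right)} = - \frac{x}{4 \left(-6 + x\right)}$ ($I{\left(x \right)} = - \frac{\left(x + 0\right) \frac{1}{x - 6}}{4} = - \frac{x \frac{1}{-6 + x}}{4} = - \frac{x}{4 \left(-6 + x\right)}$)
$\left(-31 + I{\left(N{\left(5,-3 \right)} \right)}\right)^{2} = \left(-31 - \frac{- \frac{2}{5} + \frac{1}{5} \cdot 5 + \frac{5^{2}}{5}}{-24 + 4 \left(- \frac{2}{5} + \frac{1}{5} \cdot 5 + \frac{5^{2}}{5}\right)}\right)^{2} = \left(-31 - \frac{- \frac{2}{5} + 1 + \frac{1}{5} \cdot 25}{-24 + 4 \left(- \frac{2}{5} + 1 + \frac{1}{5} \cdot 25\right)}\right)^{2} = \left(-31 - \frac{- \frac{2}{5} + 1 + 5}{-24 + 4 \left(- \frac{2}{5} + 1 + 5\right)}\right)^{2} = \left(-31 - \frac{28}{5 \left(-24 + 4 \cdot \frac{28}{5}\right)}\right)^{2} = \left(-31 - \frac{28}{5 \left(-24 + \frac{112}{5}\right)}\right)^{2} = \left(-31 - \frac{28}{5 \left(- \frac{8}{5}\right)}\right)^{2} = \left(-31 - \frac{28}{5} \left(- \frac{5}{8}\right)\right)^{2} = \left(-31 + \frac{7}{2}\right)^{2} = \left(- \frac{55}{2}\right)^{2} = \frac{3025}{4}$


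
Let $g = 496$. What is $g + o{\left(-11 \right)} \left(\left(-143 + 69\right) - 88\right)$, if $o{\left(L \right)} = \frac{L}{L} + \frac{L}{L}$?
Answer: $172$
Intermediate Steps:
$o{\left(L \right)} = 2$ ($o{\left(L \right)} = 1 + 1 = 2$)
$g + o{\left(-11 \right)} \left(\left(-143 + 69\right) - 88\right) = 496 + 2 \left(\left(-143 + 69\right) - 88\right) = 496 + 2 \left(-74 - 88\right) = 496 + 2 \left(-162\right) = 496 - 324 = 172$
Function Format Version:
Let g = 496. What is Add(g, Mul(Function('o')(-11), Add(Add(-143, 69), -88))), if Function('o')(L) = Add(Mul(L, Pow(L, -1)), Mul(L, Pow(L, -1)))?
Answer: 172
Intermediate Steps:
Function('o')(L) = 2 (Function('o')(L) = Add(1, 1) = 2)
Add(g, Mul(Function('o')(-11), Add(Add(-143, 69), -88))) = Add(496, Mul(2, Add(Add(-143, 69), -88))) = Add(496, Mul(2, Add(-74, -88))) = Add(496, Mul(2, -162)) = Add(496, -324) = 172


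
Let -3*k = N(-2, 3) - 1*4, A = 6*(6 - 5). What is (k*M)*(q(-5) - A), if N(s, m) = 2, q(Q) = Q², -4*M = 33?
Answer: -209/2 ≈ -104.50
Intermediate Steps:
M = -33/4 (M = -¼*33 = -33/4 ≈ -8.2500)
A = 6 (A = 6*1 = 6)
k = ⅔ (k = -(2 - 1*4)/3 = -(2 - 4)/3 = -⅓*(-2) = ⅔ ≈ 0.66667)
(k*M)*(q(-5) - A) = ((⅔)*(-33/4))*((-5)² - 1*6) = -11*(25 - 6)/2 = -11/2*19 = -209/2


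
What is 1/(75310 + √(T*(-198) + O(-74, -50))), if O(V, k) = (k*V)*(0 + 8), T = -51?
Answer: 37655/2835778201 - √39698/5671556402 ≈ 1.3243e-5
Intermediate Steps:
O(V, k) = 8*V*k (O(V, k) = (V*k)*8 = 8*V*k)
1/(75310 + √(T*(-198) + O(-74, -50))) = 1/(75310 + √(-51*(-198) + 8*(-74)*(-50))) = 1/(75310 + √(10098 + 29600)) = 1/(75310 + √39698)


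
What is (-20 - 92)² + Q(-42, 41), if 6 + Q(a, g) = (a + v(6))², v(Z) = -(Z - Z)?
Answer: 14302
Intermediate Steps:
v(Z) = 0 (v(Z) = -1*0 = 0)
Q(a, g) = -6 + a² (Q(a, g) = -6 + (a + 0)² = -6 + a²)
(-20 - 92)² + Q(-42, 41) = (-20 - 92)² + (-6 + (-42)²) = (-112)² + (-6 + 1764) = 12544 + 1758 = 14302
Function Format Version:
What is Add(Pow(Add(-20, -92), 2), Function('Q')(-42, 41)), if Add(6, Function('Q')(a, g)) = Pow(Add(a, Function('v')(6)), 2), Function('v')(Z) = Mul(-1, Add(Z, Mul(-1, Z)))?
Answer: 14302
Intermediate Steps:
Function('v')(Z) = 0 (Function('v')(Z) = Mul(-1, 0) = 0)
Function('Q')(a, g) = Add(-6, Pow(a, 2)) (Function('Q')(a, g) = Add(-6, Pow(Add(a, 0), 2)) = Add(-6, Pow(a, 2)))
Add(Pow(Add(-20, -92), 2), Function('Q')(-42, 41)) = Add(Pow(Add(-20, -92), 2), Add(-6, Pow(-42, 2))) = Add(Pow(-112, 2), Add(-6, 1764)) = Add(12544, 1758) = 14302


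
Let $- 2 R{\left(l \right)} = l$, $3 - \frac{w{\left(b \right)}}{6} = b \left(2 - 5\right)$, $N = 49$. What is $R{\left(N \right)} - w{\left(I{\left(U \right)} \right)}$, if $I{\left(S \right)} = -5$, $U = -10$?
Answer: $\frac{95}{2} \approx 47.5$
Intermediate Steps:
$w{\left(b \right)} = 18 + 18 b$ ($w{\left(b \right)} = 18 - 6 b \left(2 - 5\right) = 18 - 6 b \left(-3\right) = 18 - 6 \left(- 3 b\right) = 18 + 18 b$)
$R{\left(l \right)} = - \frac{l}{2}$
$R{\left(N \right)} - w{\left(I{\left(U \right)} \right)} = \left(- \frac{1}{2}\right) 49 - \left(18 + 18 \left(-5\right)\right) = - \frac{49}{2} - \left(18 - 90\right) = - \frac{49}{2} - -72 = - \frac{49}{2} + 72 = \frac{95}{2}$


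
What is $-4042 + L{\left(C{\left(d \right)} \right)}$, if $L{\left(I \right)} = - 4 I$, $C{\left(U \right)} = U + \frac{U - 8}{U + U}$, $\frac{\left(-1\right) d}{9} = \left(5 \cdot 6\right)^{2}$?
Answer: $\frac{57420896}{2025} \approx 28356.0$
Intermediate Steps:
$d = -8100$ ($d = - 9 \left(5 \cdot 6\right)^{2} = - 9 \cdot 30^{2} = \left(-9\right) 900 = -8100$)
$C{\left(U \right)} = U + \frac{-8 + U}{2 U}$
$-4042 + L{\left(C{\left(d \right)} \right)} = -4042 - 4 \left(\frac{1}{2} - 8100 - \frac{4}{-8100}\right) = -4042 - 4 \left(\frac{1}{2} - 8100 - - \frac{1}{2025}\right) = -4042 - 4 \left(\frac{1}{2} - 8100 + \frac{1}{2025}\right) = -4042 - - \frac{65605946}{2025} = -4042 + \frac{65605946}{2025} = \frac{57420896}{2025}$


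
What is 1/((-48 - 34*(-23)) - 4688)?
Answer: -1/3954 ≈ -0.00025291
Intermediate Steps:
1/((-48 - 34*(-23)) - 4688) = 1/((-48 + 782) - 4688) = 1/(734 - 4688) = 1/(-3954) = -1/3954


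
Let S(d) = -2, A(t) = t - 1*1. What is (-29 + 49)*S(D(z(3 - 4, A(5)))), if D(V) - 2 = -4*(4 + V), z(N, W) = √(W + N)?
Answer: -40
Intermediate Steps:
A(t) = -1 + t (A(t) = t - 1 = -1 + t)
z(N, W) = √(N + W)
D(V) = -14 - 4*V (D(V) = 2 - 4*(4 + V) = 2 + (-16 - 4*V) = -14 - 4*V)
(-29 + 49)*S(D(z(3 - 4, A(5)))) = (-29 + 49)*(-2) = 20*(-2) = -40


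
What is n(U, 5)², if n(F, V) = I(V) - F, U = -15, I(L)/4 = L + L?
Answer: 3025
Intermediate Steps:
I(L) = 8*L (I(L) = 4*(L + L) = 4*(2*L) = 8*L)
n(F, V) = -F + 8*V (n(F, V) = 8*V - F = -F + 8*V)
n(U, 5)² = (-1*(-15) + 8*5)² = (15 + 40)² = 55² = 3025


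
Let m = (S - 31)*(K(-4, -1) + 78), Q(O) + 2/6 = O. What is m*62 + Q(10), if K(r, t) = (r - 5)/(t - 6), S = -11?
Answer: -619351/3 ≈ -2.0645e+5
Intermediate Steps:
Q(O) = -⅓ + O
K(r, t) = (-5 + r)/(-6 + t)
m = -3330 (m = (-11 - 31)*((-5 - 4)/(-6 - 1) + 78) = -42*(-9/(-7) + 78) = -42*(-⅐*(-9) + 78) = -42*(9/7 + 78) = -42*555/7 = -3330)
m*62 + Q(10) = -3330*62 + (-⅓ + 10) = -206460 + 29/3 = -619351/3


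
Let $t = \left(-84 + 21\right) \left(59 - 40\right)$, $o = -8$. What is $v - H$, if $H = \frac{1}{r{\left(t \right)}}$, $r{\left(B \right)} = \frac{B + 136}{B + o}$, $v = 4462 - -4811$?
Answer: $\frac{9837448}{1061} \approx 9271.9$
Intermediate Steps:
$v = 9273$ ($v = 4462 + 4811 = 9273$)
$t = -1197$ ($t = \left(-63\right) 19 = -1197$)
$r{\left(B \right)} = \frac{136 + B}{-8 + B}$ ($r{\left(B \right)} = \frac{B + 136}{B - 8} = \frac{136 + B}{-8 + B}$)
$H = \frac{1205}{1061}$ ($H = \frac{1}{\frac{1}{-8 - 1197} \left(136 - 1197\right)} = \frac{1}{\frac{1}{-1205} \left(-1061\right)} = \frac{1}{\left(- \frac{1}{1205}\right) \left(-1061\right)} = \frac{1}{\frac{1061}{1205}} = \frac{1205}{1061} \approx 1.1357$)
$v - H = 9273 - \frac{1205}{1061} = \frac{9837448}{1061}$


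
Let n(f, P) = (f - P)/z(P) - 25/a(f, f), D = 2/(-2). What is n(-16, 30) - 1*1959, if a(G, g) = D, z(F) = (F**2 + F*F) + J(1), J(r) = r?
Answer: -3483180/1801 ≈ -1934.0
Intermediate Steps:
D = -1 (D = 2*(-1/2) = -1)
z(F) = 1 + 2*F**2 (z(F) = (F**2 + F*F) + 1 = (F**2 + F**2) + 1 = 2*F**2 + 1 = 1 + 2*F**2)
a(G, g) = -1
n(f, P) = 25 + (f - P)/(1 + 2*P**2) (n(f, P) = (f - P)/(1 + 2*P**2) - 25/(-1) = (f - P)/(1 + 2*P**2) - 25*(-1) = (f - P)/(1 + 2*P**2) + 25 = 25 + (f - P)/(1 + 2*P**2))
n(-16, 30) - 1*1959 = (25 - 16 - 1*30 + 50*30**2)/(1 + 2*30**2) - 1*1959 = (25 - 16 - 30 + 50*900)/(1 + 2*900) - 1959 = (25 - 16 - 30 + 45000)/(1 + 1800) - 1959 = 44979/1801 - 1959 = -3483180/1801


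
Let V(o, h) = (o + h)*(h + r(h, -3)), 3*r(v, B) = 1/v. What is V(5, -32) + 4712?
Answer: 178441/32 ≈ 5576.3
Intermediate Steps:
r(v, B) = 1/(3*v)
V(o, h) = (h + o)*(h + 1/(3*h)) (V(o, h) = (o + h)*(h + 1/(3*h)) = (h + o)*(h + 1/(3*h)))
V(5, -32) + 4712 = (⅓ + (-32)² - 32*5 + (⅓)*5/(-32)) + 4712 = (⅓ + 1024 - 160 + (⅓)*5*(-1/32)) + 4712 = (⅓ + 1024 - 160 - 5/96) + 4712 = 27657/32 + 4712 = 178441/32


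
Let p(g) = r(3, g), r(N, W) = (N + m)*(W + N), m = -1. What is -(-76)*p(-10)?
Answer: -1064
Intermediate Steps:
r(N, W) = (-1 + N)*(N + W) (r(N, W) = (N - 1)*(W + N) = (-1 + N)*(N + W))
p(g) = 6 + 2*g (p(g) = 3**2 - 1*3 - g + 3*g = 9 - 3 - g + 3*g = 6 + 2*g)
-(-76)*p(-10) = -(-76)*(6 + 2*(-10)) = -(-76)*(6 - 20) = -(-76)*(-14) = -1*1064 = -1064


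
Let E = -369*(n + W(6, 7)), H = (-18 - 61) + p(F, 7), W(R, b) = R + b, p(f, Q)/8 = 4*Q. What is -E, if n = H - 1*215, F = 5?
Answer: -21033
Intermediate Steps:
p(f, Q) = 32*Q (p(f, Q) = 8*(4*Q) = 32*Q)
H = 145 (H = (-18 - 61) + 32*7 = -79 + 224 = 145)
n = -70 (n = 145 - 1*215 = 145 - 215 = -70)
E = 21033 (E = -369*(-70 + (6 + 7)) = -369*(-70 + 13) = -369*(-57) = 21033)
-E = -1*21033 = -21033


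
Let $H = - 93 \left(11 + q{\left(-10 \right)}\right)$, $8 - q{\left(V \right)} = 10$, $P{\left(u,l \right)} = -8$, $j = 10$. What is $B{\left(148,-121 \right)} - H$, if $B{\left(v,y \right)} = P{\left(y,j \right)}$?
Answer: $829$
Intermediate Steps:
$B{\left(v,y \right)} = -8$
$q{\left(V \right)} = -2$ ($q{\left(V \right)} = 8 - 10 = -2$)
$H = -837$ ($H = - 93 \left(11 - 2\right) = \left(-93\right) 9 = -837$)
$B{\left(148,-121 \right)} - H = -8 - -837 = -8 + 837 = 829$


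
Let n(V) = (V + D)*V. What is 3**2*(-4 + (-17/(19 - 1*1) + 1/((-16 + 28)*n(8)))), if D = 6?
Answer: -19933/448 ≈ -44.493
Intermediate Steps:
n(V) = V*(6 + V) (n(V) = (V + 6)*V = (6 + V)*V = V*(6 + V))
3**2*(-4 + (-17/(19 - 1*1) + 1/((-16 + 28)*n(8)))) = 3**2*(-4 + (-17/(19 - 1*1) + 1/((-16 + 28)*((8*(6 + 8)))))) = 9*(-4 + (-17/(19 - 1) + 1/(12*((8*14))))) = 9*(-4 + (-17/18 + (1/12)/112)) = 9*(-4 + (-17*1/18 + (1/12)*(1/112))) = 9*(-4 + (-17/18 + 1/1344)) = 9*(-4 - 3805/4032) = 9*(-19933/4032) = -19933/448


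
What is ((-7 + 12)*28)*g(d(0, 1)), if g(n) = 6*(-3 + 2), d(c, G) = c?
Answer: -840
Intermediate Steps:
g(n) = -6 (g(n) = 6*(-1) = -6)
((-7 + 12)*28)*g(d(0, 1)) = ((-7 + 12)*28)*(-6) = (5*28)*(-6) = 140*(-6) = -840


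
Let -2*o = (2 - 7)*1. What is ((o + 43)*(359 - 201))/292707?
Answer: 7189/292707 ≈ 0.024560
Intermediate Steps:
o = 5/2 (o = -(2 - 7)/2 = -(-5)/2 = -½*(-5) = 5/2 ≈ 2.5000)
((o + 43)*(359 - 201))/292707 = ((5/2 + 43)*(359 - 201))/292707 = ((91/2)*158)*(1/292707) = 7189*(1/292707) = 7189/292707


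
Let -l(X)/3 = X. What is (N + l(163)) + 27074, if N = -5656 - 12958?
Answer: 7971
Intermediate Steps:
l(X) = -3*X
N = -18614
(N + l(163)) + 27074 = (-18614 - 3*163) + 27074 = (-18614 - 489) + 27074 = -19103 + 27074 = 7971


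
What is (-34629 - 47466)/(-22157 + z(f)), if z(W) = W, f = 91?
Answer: 82095/22066 ≈ 3.7204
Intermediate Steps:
(-34629 - 47466)/(-22157 + z(f)) = (-34629 - 47466)/(-22157 + 91) = -82095/(-22066) = -82095*(-1/22066) = 82095/22066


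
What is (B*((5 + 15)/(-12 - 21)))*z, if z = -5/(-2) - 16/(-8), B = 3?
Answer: -90/11 ≈ -8.1818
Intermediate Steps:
z = 9/2 (z = -5*(-½) - 16*(-⅛) = 5/2 + 2 = 9/2 ≈ 4.5000)
(B*((5 + 15)/(-12 - 21)))*z = (3*((5 + 15)/(-12 - 21)))*(9/2) = (3*(20/(-33)))*(9/2) = (3*(20*(-1/33)))*(9/2) = (3*(-20/33))*(9/2) = -20/11*9/2 = -90/11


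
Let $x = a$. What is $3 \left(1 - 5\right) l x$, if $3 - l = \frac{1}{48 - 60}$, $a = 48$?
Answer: $-1776$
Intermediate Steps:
$l = \frac{37}{12}$ ($l = 3 - \frac{1}{48 - 60} = 3 - \frac{1}{-12} = 3 - - \frac{1}{12} = 3 + \frac{1}{12} = \frac{37}{12} \approx 3.0833$)
$x = 48$
$3 \left(1 - 5\right) l x = 3 \left(1 - 5\right) \frac{37}{12} \cdot 48 = 3 \left(-4\right) \frac{37}{12} \cdot 48 = \left(-12\right) \frac{37}{12} \cdot 48 = \left(-37\right) 48 = -1776$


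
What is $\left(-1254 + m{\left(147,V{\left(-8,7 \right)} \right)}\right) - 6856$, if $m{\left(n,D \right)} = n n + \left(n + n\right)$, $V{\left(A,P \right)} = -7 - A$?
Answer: $13793$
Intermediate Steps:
$m{\left(n,D \right)} = n^{2} + 2 n$
$\left(-1254 + m{\left(147,V{\left(-8,7 \right)} \right)}\right) - 6856 = \left(-1254 + 147 \left(2 + 147\right)\right) - 6856 = \left(-1254 + 147 \cdot 149\right) - 6856 = \left(-1254 + 21903\right) - 6856 = 20649 - 6856 = 13793$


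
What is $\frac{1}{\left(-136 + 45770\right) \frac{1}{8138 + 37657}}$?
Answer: $\frac{45795}{45634} \approx 1.0035$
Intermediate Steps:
$\frac{1}{\left(-136 + 45770\right) \frac{1}{8138 + 37657}} = \frac{1}{45634 \cdot \frac{1}{45795}} = \frac{1}{\frac{45634}{45795}} = \frac{45795}{45634}$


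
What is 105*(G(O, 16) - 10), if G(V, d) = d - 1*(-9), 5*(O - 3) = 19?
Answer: 1575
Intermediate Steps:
O = 34/5 (O = 3 + (1/5)*19 = 3 + 19/5 = 34/5 ≈ 6.8000)
G(V, d) = 9 + d (G(V, d) = d + 9 = 9 + d)
105*(G(O, 16) - 10) = 105*((9 + 16) - 10) = 105*(25 - 10) = 105*15 = 1575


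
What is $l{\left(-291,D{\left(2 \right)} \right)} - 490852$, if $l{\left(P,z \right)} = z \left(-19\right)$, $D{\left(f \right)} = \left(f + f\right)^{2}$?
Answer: $-491156$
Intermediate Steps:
$D{\left(f \right)} = 4 f^{2}$ ($D{\left(f \right)} = \left(2 f\right)^{2} = 4 f^{2}$)
$l{\left(P,z \right)} = - 19 z$
$l{\left(-291,D{\left(2 \right)} \right)} - 490852 = - 19 \cdot 4 \cdot 2^{2} - 490852 = - 19 \cdot 4 \cdot 4 - 490852 = \left(-19\right) 16 - 490852 = -304 - 490852 = -491156$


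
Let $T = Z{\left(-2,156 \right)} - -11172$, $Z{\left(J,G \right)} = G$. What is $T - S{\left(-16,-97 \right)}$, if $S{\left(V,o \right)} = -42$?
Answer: $11370$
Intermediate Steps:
$T = 11328$ ($T = 156 - -11172 = 156 + 11172 = 11328$)
$T - S{\left(-16,-97 \right)} = 11328 - -42 = 11328 + 42 = 11370$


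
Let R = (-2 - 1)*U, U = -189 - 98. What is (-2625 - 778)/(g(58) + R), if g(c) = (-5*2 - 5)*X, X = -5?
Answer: -3403/936 ≈ -3.6357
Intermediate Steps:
U = -287
g(c) = 75 (g(c) = (-5*2 - 5)*(-5) = (-10 - 5)*(-5) = -15*(-5) = 75)
R = 861 (R = (-2 - 1)*(-287) = -3*(-287) = 861)
(-2625 - 778)/(g(58) + R) = (-2625 - 778)/(75 + 861) = -3403/936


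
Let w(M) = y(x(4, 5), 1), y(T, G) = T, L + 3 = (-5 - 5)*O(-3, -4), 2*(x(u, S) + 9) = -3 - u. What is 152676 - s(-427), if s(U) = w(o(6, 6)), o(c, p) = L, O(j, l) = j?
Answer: 305377/2 ≈ 1.5269e+5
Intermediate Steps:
x(u, S) = -21/2 - u/2 (x(u, S) = -9 + (-3 - u)/2 = -9 + (-3/2 - u/2) = -21/2 - u/2)
L = 27 (L = -3 + (-5 - 5)*(-3) = -3 - 10*(-3) = -3 + 30 = 27)
o(c, p) = 27
w(M) = -25/2 (w(M) = -21/2 - ½*4 = -21/2 - 2 = -25/2)
s(U) = -25/2
152676 - s(-427) = 152676 - 1*(-25/2) = 152676 + 25/2 = 305377/2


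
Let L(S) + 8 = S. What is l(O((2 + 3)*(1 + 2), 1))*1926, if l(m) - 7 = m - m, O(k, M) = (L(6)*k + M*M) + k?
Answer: 13482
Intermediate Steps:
L(S) = -8 + S
O(k, M) = M² - k (O(k, M) = ((-8 + 6)*k + M*M) + k = (-2*k + M²) + k = (M² - 2*k) + k = M² - k)
l(m) = 7 (l(m) = 7 + (m - m) = 7 + 0 = 7)
l(O((2 + 3)*(1 + 2), 1))*1926 = 7*1926 = 13482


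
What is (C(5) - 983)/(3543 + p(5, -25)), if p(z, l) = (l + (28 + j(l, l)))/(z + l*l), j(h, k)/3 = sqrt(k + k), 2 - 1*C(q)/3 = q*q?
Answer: -54790442840/184527376337 + 368200*I*sqrt(2)/184527376337 ≈ -0.29692 + 2.8219e-6*I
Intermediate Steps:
C(q) = 6 - 3*q**2 (C(q) = 6 - 3*q*q = 6 - 3*q**2)
j(h, k) = 3*sqrt(2)*sqrt(k) (j(h, k) = 3*sqrt(k + k) = 3*sqrt(2*k) = 3*(sqrt(2)*sqrt(k)) = 3*sqrt(2)*sqrt(k))
p(z, l) = (28 + l + 3*sqrt(2)*sqrt(l))/(z + l**2) (p(z, l) = (l + (28 + 3*sqrt(2)*sqrt(l)))/(z + l*l) = (28 + l + 3*sqrt(2)*sqrt(l))/(z + l**2))
(C(5) - 983)/(3543 + p(5, -25)) = ((6 - 3*5**2) - 983)/(3543 + (28 - 25 + 3*sqrt(2)*sqrt(-25))/(5 + (-25)**2)) = ((6 - 3*25) - 983)/(3543 + (28 - 25 + 3*sqrt(2)*(5*I))/(5 + 625)) = ((6 - 75) - 983)/(3543 + (28 - 25 + 15*I*sqrt(2))/630) = (-69 - 983)/(3543 + (3 + 15*I*sqrt(2))/630) = -1052/(3543 + (1/210 + I*sqrt(2)/42)) = -1052/(744031/210 + I*sqrt(2)/42)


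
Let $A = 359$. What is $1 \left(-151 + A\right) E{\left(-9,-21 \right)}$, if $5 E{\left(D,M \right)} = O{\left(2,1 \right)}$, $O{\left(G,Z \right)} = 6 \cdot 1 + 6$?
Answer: $\frac{2496}{5} \approx 499.2$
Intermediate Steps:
$O{\left(G,Z \right)} = 12$ ($O{\left(G,Z \right)} = 6 + 6 = 12$)
$E{\left(D,M \right)} = \frac{12}{5}$ ($E{\left(D,M \right)} = \frac{1}{5} \cdot 12 = \frac{12}{5}$)
$1 \left(-151 + A\right) E{\left(-9,-21 \right)} = 1 \left(-151 + 359\right) \frac{12}{5} = 1 \cdot 208 \cdot \frac{12}{5} = 1 \cdot \frac{2496}{5} = \frac{2496}{5}$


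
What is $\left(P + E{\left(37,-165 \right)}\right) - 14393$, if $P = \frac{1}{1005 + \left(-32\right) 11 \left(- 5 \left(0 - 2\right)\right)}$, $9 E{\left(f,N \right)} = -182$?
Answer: $- \frac{326243294}{22635} \approx -14413.0$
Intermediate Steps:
$E{\left(f,N \right)} = - \frac{182}{9}$ ($E{\left(f,N \right)} = \frac{1}{9} \left(-182\right) = - \frac{182}{9}$)
$P = - \frac{1}{2515}$ ($P = \frac{1}{1005 - 352 \left(\left(-5\right) \left(-2\right)\right)} = \frac{1}{1005 - 3520} = \frac{1}{-2515} = - \frac{1}{2515} \approx -0.00039761$)
$\left(P + E{\left(37,-165 \right)}\right) - 14393 = \left(- \frac{1}{2515} - \frac{182}{9}\right) - 14393 = - \frac{457739}{22635} - 14393 = - \frac{326243294}{22635}$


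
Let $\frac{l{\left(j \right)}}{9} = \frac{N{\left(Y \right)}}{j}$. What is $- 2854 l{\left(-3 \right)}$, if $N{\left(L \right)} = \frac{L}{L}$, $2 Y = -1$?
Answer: $8562$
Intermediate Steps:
$Y = - \frac{1}{2}$ ($Y = \frac{1}{2} \left(-1\right) = - \frac{1}{2} \approx -0.5$)
$N{\left(L \right)} = 1$
$l{\left(j \right)} = \frac{9}{j}$ ($l{\left(j \right)} = 9 \cdot 1 \frac{1}{j} = \frac{9}{j}$)
$- 2854 l{\left(-3 \right)} = - 2854 \frac{9}{-3} = - 2854 \cdot 9 \left(- \frac{1}{3}\right) = \left(-2854\right) \left(-3\right) = 8562$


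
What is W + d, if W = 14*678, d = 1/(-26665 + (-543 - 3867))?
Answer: 294963899/31075 ≈ 9492.0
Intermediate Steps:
d = -1/31075 (d = 1/(-26665 - 4410) = 1/(-31075) = -1/31075 ≈ -3.2180e-5)
W = 9492
W + d = 9492 - 1/31075 = 294963899/31075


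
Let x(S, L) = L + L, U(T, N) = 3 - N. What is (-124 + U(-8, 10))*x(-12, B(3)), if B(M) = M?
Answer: -786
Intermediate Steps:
x(S, L) = 2*L
(-124 + U(-8, 10))*x(-12, B(3)) = (-124 + (3 - 1*10))*(2*3) = (-124 + (3 - 10))*6 = (-124 - 7)*6 = -131*6 = -786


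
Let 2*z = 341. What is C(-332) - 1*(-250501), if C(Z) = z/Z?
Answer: 166332323/664 ≈ 2.5050e+5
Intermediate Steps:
z = 341/2 (z = (½)*341 = 341/2 ≈ 170.50)
C(Z) = 341/(2*Z)
C(-332) - 1*(-250501) = (341/2)/(-332) - 1*(-250501) = (341/2)*(-1/332) + 250501 = -341/664 + 250501 = 166332323/664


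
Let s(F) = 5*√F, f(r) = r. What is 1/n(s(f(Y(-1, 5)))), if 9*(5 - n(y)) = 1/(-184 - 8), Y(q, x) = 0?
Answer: 1728/8641 ≈ 0.19998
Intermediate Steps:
n(y) = 8641/1728 (n(y) = 5 - 1/(9*(-184 - 8)) = 5 - ⅑/(-192) = 5 - ⅑*(-1/192) = 5 + 1/1728 = 8641/1728)
1/n(s(f(Y(-1, 5)))) = 1/(8641/1728) = 1728/8641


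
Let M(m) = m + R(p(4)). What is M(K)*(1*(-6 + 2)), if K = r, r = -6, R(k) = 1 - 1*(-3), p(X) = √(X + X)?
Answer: 8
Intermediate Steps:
p(X) = √2*√X (p(X) = √(2*X) = √2*√X)
R(k) = 4 (R(k) = 1 + 3 = 4)
K = -6
M(m) = 4 + m (M(m) = m + 4 = 4 + m)
M(K)*(1*(-6 + 2)) = (4 - 6)*(1*(-6 + 2)) = -2*(-4) = 8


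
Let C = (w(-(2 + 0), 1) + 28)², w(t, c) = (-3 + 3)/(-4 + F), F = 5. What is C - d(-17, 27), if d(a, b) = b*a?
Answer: 1243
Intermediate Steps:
d(a, b) = a*b
w(t, c) = 0 (w(t, c) = (-3 + 3)/(-4 + 5) = 0/1 = 0*1 = 0)
C = 784 (C = (0 + 28)² = 28² = 784)
C - d(-17, 27) = 784 - (-17)*27 = 784 - 1*(-459) = 784 + 459 = 1243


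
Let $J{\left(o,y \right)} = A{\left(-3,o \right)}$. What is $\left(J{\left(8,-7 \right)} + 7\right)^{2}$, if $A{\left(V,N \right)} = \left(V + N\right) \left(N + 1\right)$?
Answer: $2704$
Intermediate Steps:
$A{\left(V,N \right)} = \left(1 + N\right) \left(N + V\right)$ ($A{\left(V,N \right)} = \left(N + V\right) \left(1 + N\right) = \left(1 + N\right) \left(N + V\right)$)
$J{\left(o,y \right)} = -3 + o^{2} - 2 o$ ($J{\left(o,y \right)} = o - 3 + o^{2} + o \left(-3\right) = o - 3 + o^{2} - 3 o = -3 + o^{2} - 2 o$)
$\left(J{\left(8,-7 \right)} + 7\right)^{2} = \left(\left(-3 + 8^{2} - 16\right) + 7\right)^{2} = \left(\left(-3 + 64 - 16\right) + 7\right)^{2} = \left(45 + 7\right)^{2} = 52^{2} = 2704$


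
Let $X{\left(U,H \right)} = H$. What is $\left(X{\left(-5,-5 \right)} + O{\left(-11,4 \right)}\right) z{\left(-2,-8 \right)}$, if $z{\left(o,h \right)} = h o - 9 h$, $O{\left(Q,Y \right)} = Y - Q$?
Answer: $880$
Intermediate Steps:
$z{\left(o,h \right)} = - 9 h + h o$
$\left(X{\left(-5,-5 \right)} + O{\left(-11,4 \right)}\right) z{\left(-2,-8 \right)} = \left(-5 + \left(4 - -11\right)\right) \left(- 8 \left(-9 - 2\right)\right) = \left(-5 + \left(4 + 11\right)\right) \left(\left(-8\right) \left(-11\right)\right) = \left(-5 + 15\right) 88 = 10 \cdot 88 = 880$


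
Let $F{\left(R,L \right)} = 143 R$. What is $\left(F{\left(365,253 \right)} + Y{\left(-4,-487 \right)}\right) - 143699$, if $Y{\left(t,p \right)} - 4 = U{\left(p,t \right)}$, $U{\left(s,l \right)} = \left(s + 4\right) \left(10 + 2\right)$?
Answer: $-97296$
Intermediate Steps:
$U{\left(s,l \right)} = 48 + 12 s$ ($U{\left(s,l \right)} = \left(4 + s\right) 12 = 48 + 12 s$)
$Y{\left(t,p \right)} = 52 + 12 p$ ($Y{\left(t,p \right)} = 4 + \left(48 + 12 p\right) = 52 + 12 p$)
$\left(F{\left(365,253 \right)} + Y{\left(-4,-487 \right)}\right) - 143699 = \left(143 \cdot 365 + \left(52 + 12 \left(-487\right)\right)\right) - 143699 = \left(52195 + \left(52 - 5844\right)\right) - 143699 = \left(52195 - 5792\right) - 143699 = 46403 - 143699 = -97296$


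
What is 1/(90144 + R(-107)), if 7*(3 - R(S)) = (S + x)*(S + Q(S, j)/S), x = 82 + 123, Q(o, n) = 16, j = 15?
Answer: 107/9806239 ≈ 1.0911e-5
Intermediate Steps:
x = 205
R(S) = 3 - (205 + S)*(S + 16/S)/7 (R(S) = 3 - (S + 205)*(S + 16/S)/7 = 3 - (205 + S)*(S + 16/S)/7)
1/(90144 + R(-107)) = 1/(90144 + (1/7)*(-3280 - 1*(-107)*(-5 + (-107)**2 + 205*(-107)))/(-107)) = 1/(90144 + (1/7)*(-1/107)*(-3280 - 1*(-107)*(-5 + 11449 - 21935))) = 1/(90144 + (1/7)*(-1/107)*(-3280 - 1*(-107)*(-10491))) = 1/(90144 + (1/7)*(-1/107)*(-3280 - 1122537)) = 1/(90144 + (1/7)*(-1/107)*(-1125817)) = 1/(90144 + 160831/107) = 1/(9806239/107) = 107/9806239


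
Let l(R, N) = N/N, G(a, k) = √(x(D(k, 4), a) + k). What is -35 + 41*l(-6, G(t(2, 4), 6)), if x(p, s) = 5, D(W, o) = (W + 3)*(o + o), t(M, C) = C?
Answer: 6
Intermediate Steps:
D(W, o) = 2*o*(3 + W) (D(W, o) = (3 + W)*(2*o) = 2*o*(3 + W))
G(a, k) = √(5 + k)
l(R, N) = 1
-35 + 41*l(-6, G(t(2, 4), 6)) = -35 + 41*1 = -35 + 41 = 6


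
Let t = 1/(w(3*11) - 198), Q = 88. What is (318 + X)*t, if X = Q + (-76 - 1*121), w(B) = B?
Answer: -19/15 ≈ -1.2667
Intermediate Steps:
X = -109 (X = 88 + (-76 - 1*121) = 88 + (-76 - 121) = 88 - 197 = -109)
t = -1/165 (t = 1/(3*11 - 198) = 1/(33 - 198) = 1/(-165) = -1/165 ≈ -0.0060606)
(318 + X)*t = (318 - 109)*(-1/165) = 209*(-1/165) = -19/15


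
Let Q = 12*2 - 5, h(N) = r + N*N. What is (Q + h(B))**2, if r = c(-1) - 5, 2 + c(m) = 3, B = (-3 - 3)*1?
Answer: 2601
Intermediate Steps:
B = -6 (B = -6*1 = -6)
c(m) = 1 (c(m) = -2 + 3 = 1)
r = -4 (r = 1 - 5 = -4)
h(N) = -4 + N**2 (h(N) = -4 + N*N = -4 + N**2)
Q = 19 (Q = 24 - 5 = 19)
(Q + h(B))**2 = (19 + (-4 + (-6)**2))**2 = (19 + (-4 + 36))**2 = (19 + 32)**2 = 51**2 = 2601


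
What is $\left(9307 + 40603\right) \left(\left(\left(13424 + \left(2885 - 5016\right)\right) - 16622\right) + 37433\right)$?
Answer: $1602310640$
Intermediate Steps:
$\left(9307 + 40603\right) \left(\left(\left(13424 + \left(2885 - 5016\right)\right) - 16622\right) + 37433\right) = 49910 \left(\left(\left(13424 + \left(2885 - 5016\right)\right) - 16622\right) + 37433\right) = 49910 \left(\left(\left(13424 - 2131\right) - 16622\right) + 37433\right) = 49910 \left(\left(11293 - 16622\right) + 37433\right) = 49910 \left(-5329 + 37433\right) = 49910 \cdot 32104 = 1602310640$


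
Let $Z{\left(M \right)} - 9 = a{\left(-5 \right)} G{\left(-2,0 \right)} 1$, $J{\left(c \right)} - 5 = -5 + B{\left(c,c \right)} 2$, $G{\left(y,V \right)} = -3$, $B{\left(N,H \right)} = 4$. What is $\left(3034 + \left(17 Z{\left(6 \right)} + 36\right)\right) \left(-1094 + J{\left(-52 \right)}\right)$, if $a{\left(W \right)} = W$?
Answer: $-3777108$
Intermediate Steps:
$J{\left(c \right)} = 8$ ($J{\left(c \right)} = 5 + \left(-5 + 4 \cdot 2\right) = 5 + \left(-5 + 8\right) = 5 + 3 = 8$)
$Z{\left(M \right)} = 24$ ($Z{\left(M \right)} = 9 + \left(-5\right) \left(-3\right) 1 = 9 + 15 \cdot 1 = 9 + 15 = 24$)
$\left(3034 + \left(17 Z{\left(6 \right)} + 36\right)\right) \left(-1094 + J{\left(-52 \right)}\right) = \left(3034 + \left(17 \cdot 24 + 36\right)\right) \left(-1094 + 8\right) = \left(3034 + \left(408 + 36\right)\right) \left(-1086\right) = \left(3034 + 444\right) \left(-1086\right) = 3478 \left(-1086\right) = -3777108$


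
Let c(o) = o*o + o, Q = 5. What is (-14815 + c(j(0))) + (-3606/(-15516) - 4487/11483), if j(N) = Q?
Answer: -439045838929/29695038 ≈ -14785.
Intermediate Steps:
j(N) = 5
c(o) = o + o² (c(o) = o² + o = o + o²)
(-14815 + c(j(0))) + (-3606/(-15516) - 4487/11483) = (-14815 + 5*(1 + 5)) + (-3606/(-15516) - 4487/11483) = (-14815 + 5*6) + (-3606*(-1/15516) - 4487*1/11483) = (-14815 + 30) + (601/2586 - 4487/11483) = -14785 - 4702099/29695038 = -439045838929/29695038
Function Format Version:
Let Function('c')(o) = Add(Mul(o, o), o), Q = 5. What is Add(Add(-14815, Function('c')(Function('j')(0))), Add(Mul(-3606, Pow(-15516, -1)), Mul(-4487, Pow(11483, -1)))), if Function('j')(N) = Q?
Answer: Rational(-439045838929, 29695038) ≈ -14785.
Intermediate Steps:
Function('j')(N) = 5
Function('c')(o) = Add(o, Pow(o, 2)) (Function('c')(o) = Add(Pow(o, 2), o) = Add(o, Pow(o, 2)))
Add(Add(-14815, Function('c')(Function('j')(0))), Add(Mul(-3606, Pow(-15516, -1)), Mul(-4487, Pow(11483, -1)))) = Add(Add(-14815, Mul(5, Add(1, 5))), Add(Mul(-3606, Pow(-15516, -1)), Mul(-4487, Pow(11483, -1)))) = Add(Add(-14815, Mul(5, 6)), Add(Mul(-3606, Rational(-1, 15516)), Mul(-4487, Rational(1, 11483)))) = Add(Add(-14815, 30), Add(Rational(601, 2586), Rational(-4487, 11483))) = Add(-14785, Rational(-4702099, 29695038)) = Rational(-439045838929, 29695038)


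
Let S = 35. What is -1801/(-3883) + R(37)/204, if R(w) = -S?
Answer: 231499/792132 ≈ 0.29225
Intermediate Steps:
R(w) = -35 (R(w) = -1*35 = -35)
-1801/(-3883) + R(37)/204 = -1801/(-3883) - 35/204 = -1801*(-1/3883) - 35*1/204 = 1801/3883 - 35/204 = 231499/792132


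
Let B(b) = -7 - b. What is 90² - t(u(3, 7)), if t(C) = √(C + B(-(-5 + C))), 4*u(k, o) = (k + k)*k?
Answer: 8100 - I*√3 ≈ 8100.0 - 1.732*I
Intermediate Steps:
u(k, o) = k²/2 (u(k, o) = ((k + k)*k)/4 = ((2*k)*k)/4 = (2*k²)/4 = k²/2)
t(C) = √(-12 + 2*C) (t(C) = √(C + (-7 - (-1)*(-5 + C))) = √(C + (-7 - (5 - C))) = √(C + (-7 + (-5 + C))) = √(C + (-12 + C)) = √(-12 + 2*C))
90² - t(u(3, 7)) = 90² - √(-12 + 2*((½)*3²)) = 8100 - √(-12 + 2*((½)*9)) = 8100 - √(-12 + 2*(9/2)) = 8100 - √(-12 + 9) = 8100 - √(-3) = 8100 - I*√3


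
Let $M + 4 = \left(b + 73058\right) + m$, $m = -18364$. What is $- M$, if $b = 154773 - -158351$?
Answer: $-367814$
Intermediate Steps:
$b = 313124$ ($b = 154773 + 158351 = 313124$)
$M = 367814$ ($M = -4 + \left(\left(313124 + 73058\right) - 18364\right) = -4 + \left(386182 - 18364\right) = -4 + 367818 = 367814$)
$- M = \left(-1\right) 367814 = -367814$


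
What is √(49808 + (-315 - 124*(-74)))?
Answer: √58669 ≈ 242.22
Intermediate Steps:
√(49808 + (-315 - 124*(-74))) = √(49808 + (-315 + 9176)) = √(49808 + 8861) = √58669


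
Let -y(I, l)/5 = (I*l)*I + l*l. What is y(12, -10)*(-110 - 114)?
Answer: -1500800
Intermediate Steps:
y(I, l) = -5*l² - 5*l*I² (y(I, l) = -5*((I*l)*I + l*l) = -5*(l*I² + l²) = -5*(l² + l*I²) = -5*l² - 5*l*I²)
y(12, -10)*(-110 - 114) = (-5*(-10)*(-10 + 12²))*(-110 - 114) = -5*(-10)*(-10 + 144)*(-224) = -5*(-10)*134*(-224) = 6700*(-224) = -1500800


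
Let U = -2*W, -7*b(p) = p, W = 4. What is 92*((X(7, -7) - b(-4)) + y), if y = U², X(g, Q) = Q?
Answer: 36340/7 ≈ 5191.4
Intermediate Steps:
b(p) = -p/7
U = -8 (U = -2*4 = -8)
y = 64 (y = (-8)² = 64)
92*((X(7, -7) - b(-4)) + y) = 92*((-7 - (-1)*(-4)/7) + 64) = 92*((-7 - 1*4/7) + 64) = 92*((-7 - 4/7) + 64) = 92*(-53/7 + 64) = 92*(395/7) = 36340/7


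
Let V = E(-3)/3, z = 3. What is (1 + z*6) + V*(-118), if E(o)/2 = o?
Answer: 255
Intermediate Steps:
E(o) = 2*o
V = -2 (V = (2*(-3))/3 = (1/3)*(-6) = -2)
(1 + z*6) + V*(-118) = (1 + 3*6) - 2*(-118) = (1 + 18) + 236 = 19 + 236 = 255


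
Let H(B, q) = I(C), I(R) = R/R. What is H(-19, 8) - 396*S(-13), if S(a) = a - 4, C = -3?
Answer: 6733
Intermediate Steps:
I(R) = 1
H(B, q) = 1
S(a) = -4 + a
H(-19, 8) - 396*S(-13) = 1 - 396*(-4 - 13) = 1 - 396*(-17) = 1 + 6732 = 6733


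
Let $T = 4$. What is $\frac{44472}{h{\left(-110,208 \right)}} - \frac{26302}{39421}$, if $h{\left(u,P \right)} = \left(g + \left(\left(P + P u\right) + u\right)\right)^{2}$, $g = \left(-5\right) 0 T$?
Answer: $- \frac{1137458199128}{1705022387967} \approx -0.66712$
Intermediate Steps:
$g = 0$ ($g = \left(-5\right) 0 \cdot 4 = 0 \cdot 4 = 0$)
$h{\left(u,P \right)} = \left(P + u + P u\right)^{2}$ ($h{\left(u,P \right)} = \left(0 + \left(\left(P + P u\right) + u\right)\right)^{2} = \left(0 + \left(P + u + P u\right)\right)^{2} = \left(P + u + P u\right)^{2}$)
$\frac{44472}{h{\left(-110,208 \right)}} - \frac{26302}{39421} = \frac{44472}{\left(208 - 110 + 208 \left(-110\right)\right)^{2}} - \frac{26302}{39421} = \frac{44472}{\left(208 - 110 - 22880\right)^{2}} - \frac{26302}{39421} = \frac{44472}{\left(-22782\right)^{2}} - \frac{26302}{39421} = \frac{44472}{519019524} - \frac{26302}{39421} = 44472 \cdot \frac{1}{519019524} - \frac{26302}{39421} = \frac{3706}{43251627} - \frac{26302}{39421} = - \frac{1137458199128}{1705022387967}$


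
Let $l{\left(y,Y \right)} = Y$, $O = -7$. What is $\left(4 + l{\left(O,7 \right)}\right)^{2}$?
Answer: $121$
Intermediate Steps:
$\left(4 + l{\left(O,7 \right)}\right)^{2} = \left(4 + 7\right)^{2} = 11^{2} = 121$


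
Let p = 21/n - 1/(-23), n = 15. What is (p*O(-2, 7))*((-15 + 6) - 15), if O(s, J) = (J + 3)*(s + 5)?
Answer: -23904/23 ≈ -1039.3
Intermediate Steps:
O(s, J) = (3 + J)*(5 + s)
p = 166/115 (p = 21/15 - 1/(-23) = 21*(1/15) - 1*(-1/23) = 7/5 + 1/23 = 166/115 ≈ 1.4435)
(p*O(-2, 7))*((-15 + 6) - 15) = (166*(15 + 3*(-2) + 5*7 + 7*(-2))/115)*((-15 + 6) - 15) = (166*(15 - 6 + 35 - 14)/115)*(-9 - 15) = ((166/115)*30)*(-24) = (996/23)*(-24) = -23904/23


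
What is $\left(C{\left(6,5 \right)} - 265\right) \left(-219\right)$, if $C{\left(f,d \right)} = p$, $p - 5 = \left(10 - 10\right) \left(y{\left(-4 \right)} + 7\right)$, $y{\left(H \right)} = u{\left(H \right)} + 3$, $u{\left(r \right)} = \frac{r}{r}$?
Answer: $56940$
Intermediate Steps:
$u{\left(r \right)} = 1$
$y{\left(H \right)} = 4$ ($y{\left(H \right)} = 1 + 3 = 4$)
$p = 5$ ($p = 5 + \left(10 - 10\right) \left(4 + 7\right) = 5 + 0 \cdot 11 = 5 + 0 = 5$)
$C{\left(f,d \right)} = 5$
$\left(C{\left(6,5 \right)} - 265\right) \left(-219\right) = \left(5 - 265\right) \left(-219\right) = \left(-260\right) \left(-219\right) = 56940$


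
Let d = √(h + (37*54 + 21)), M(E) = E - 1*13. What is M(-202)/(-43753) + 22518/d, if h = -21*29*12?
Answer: 215/43753 - 7506*I*√5289/1763 ≈ 0.0049139 - 309.63*I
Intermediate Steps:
h = -7308 (h = -609*12 = -7308)
M(E) = -13 + E (M(E) = E - 13 = -13 + E)
d = I*√5289 (d = √(-7308 + (37*54 + 21)) = √(-7308 + (1998 + 21)) = √(-7308 + 2019) = √(-5289) = I*√5289 ≈ 72.725*I)
M(-202)/(-43753) + 22518/d = (-13 - 202)/(-43753) + 22518/((I*√5289)) = -215*(-1/43753) + 22518*(-I*√5289/5289) = 215/43753 - 7506*I*√5289/1763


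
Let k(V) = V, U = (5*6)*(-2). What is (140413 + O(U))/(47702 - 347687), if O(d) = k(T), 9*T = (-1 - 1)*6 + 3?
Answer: -46804/99995 ≈ -0.46806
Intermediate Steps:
U = -60 (U = 30*(-2) = -60)
T = -1 (T = ((-1 - 1)*6 + 3)/9 = (-2*6 + 3)/9 = (-12 + 3)/9 = (⅑)*(-9) = -1)
O(d) = -1
(140413 + O(U))/(47702 - 347687) = (140413 - 1)/(47702 - 347687) = 140412/(-299985) = 140412*(-1/299985) = -46804/99995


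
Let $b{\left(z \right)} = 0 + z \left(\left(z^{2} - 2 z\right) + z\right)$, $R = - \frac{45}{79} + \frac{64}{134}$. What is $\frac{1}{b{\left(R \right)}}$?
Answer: $- \frac{148287888757}{1370836820} \approx -108.17$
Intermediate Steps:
$R = - \frac{487}{5293}$ ($R = \left(-45\right) \frac{1}{79} + 64 \cdot \frac{1}{134} = - \frac{45}{79} + \frac{32}{67} = - \frac{487}{5293} \approx -0.092008$)
$b{\left(z \right)} = z \left(z^{2} - z\right)$ ($b{\left(z \right)} = 0 + z \left(z^{2} - z\right) = z \left(z^{2} - z\right)$)
$\frac{1}{b{\left(R \right)}} = \frac{1}{\left(- \frac{487}{5293}\right)^{2} \left(-1 - \frac{487}{5293}\right)} = \frac{1}{\frac{237169}{28015849} \left(- \frac{5780}{5293}\right)} = \frac{1}{- \frac{1370836820}{148287888757}} = - \frac{148287888757}{1370836820}$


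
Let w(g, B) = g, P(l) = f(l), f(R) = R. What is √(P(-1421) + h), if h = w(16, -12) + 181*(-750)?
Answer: I*√137155 ≈ 370.34*I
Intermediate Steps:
P(l) = l
h = -135734 (h = 16 + 181*(-750) = 16 - 135750 = -135734)
√(P(-1421) + h) = √(-1421 - 135734) = √(-137155) = I*√137155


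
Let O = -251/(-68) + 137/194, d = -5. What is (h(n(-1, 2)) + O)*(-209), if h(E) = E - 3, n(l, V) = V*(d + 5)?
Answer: -1926353/6596 ≈ -292.05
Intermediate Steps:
O = 29005/6596 (O = -251*(-1/68) + 137*(1/194) = 251/68 + 137/194 = 29005/6596 ≈ 4.3974)
n(l, V) = 0 (n(l, V) = V*(-5 + 5) = V*0 = 0)
h(E) = -3 + E
(h(n(-1, 2)) + O)*(-209) = ((-3 + 0) + 29005/6596)*(-209) = (-3 + 29005/6596)*(-209) = (9217/6596)*(-209) = -1926353/6596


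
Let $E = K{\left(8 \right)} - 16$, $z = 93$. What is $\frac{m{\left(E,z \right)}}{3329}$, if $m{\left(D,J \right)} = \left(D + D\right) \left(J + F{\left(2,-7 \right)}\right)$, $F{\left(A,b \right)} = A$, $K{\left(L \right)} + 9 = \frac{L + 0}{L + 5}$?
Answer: $- \frac{60230}{43277} \approx -1.3917$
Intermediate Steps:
$K{\left(L \right)} = -9 + \frac{L}{5 + L}$ ($K{\left(L \right)} = -9 + \frac{L + 0}{L + 5} = -9 + \frac{L}{5 + L}$)
$E = - \frac{317}{13}$ ($E = \frac{-45 - 64}{5 + 8} - 16 = \frac{-45 - 64}{13} - 16 = \frac{1}{13} \left(-109\right) - 16 = - \frac{109}{13} - 16 = - \frac{317}{13} \approx -24.385$)
$m{\left(D,J \right)} = 2 D \left(2 + J\right)$ ($m{\left(D,J \right)} = \left(D + D\right) \left(J + 2\right) = 2 D \left(2 + J\right)$)
$\frac{m{\left(E,z \right)}}{3329} = \frac{2 \left(- \frac{317}{13}\right) \left(2 + 93\right)}{3329} = 2 \left(- \frac{317}{13}\right) 95 \cdot \frac{1}{3329} = \left(- \frac{60230}{13}\right) \frac{1}{3329} = - \frac{60230}{43277}$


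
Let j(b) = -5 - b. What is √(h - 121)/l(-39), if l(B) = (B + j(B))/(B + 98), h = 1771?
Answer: -59*√66 ≈ -479.32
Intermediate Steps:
l(B) = -5/(98 + B) (l(B) = (B + (-5 - B))/(B + 98) = -5/(98 + B))
√(h - 121)/l(-39) = √(1771 - 121)/((-5/(98 - 39))) = √1650/((-5/59)) = (5*√66)/((-5*1/59)) = (5*√66)/(-5/59) = (5*√66)*(-59/5) = -59*√66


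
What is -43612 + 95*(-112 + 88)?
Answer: -45892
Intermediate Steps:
-43612 + 95*(-112 + 88) = -43612 + 95*(-24) = -43612 - 2280 = -45892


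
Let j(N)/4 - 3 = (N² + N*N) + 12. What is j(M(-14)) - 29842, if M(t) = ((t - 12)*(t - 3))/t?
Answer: -1068590/49 ≈ -21808.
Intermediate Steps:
M(t) = (-12 + t)*(-3 + t)/t (M(t) = ((-12 + t)*(-3 + t))/t = (-12 + t)*(-3 + t)/t)
j(N) = 60 + 8*N² (j(N) = 12 + 4*((N² + N*N) + 12) = 12 + 4*((N² + N²) + 12) = 12 + 4*(2*N² + 12) = 12 + 4*(12 + 2*N²) = 12 + (48 + 8*N²) = 60 + 8*N²)
j(M(-14)) - 29842 = (60 + 8*(-15 - 14 + 36/(-14))²) - 29842 = (60 + 8*(-15 - 14 + 36*(-1/14))²) - 29842 = (60 + 8*(-15 - 14 - 18/7)²) - 29842 = (60 + 8*(-221/7)²) - 29842 = (60 + 8*(48841/49)) - 29842 = (60 + 390728/49) - 29842 = 393668/49 - 29842 = -1068590/49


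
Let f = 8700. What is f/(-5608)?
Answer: -2175/1402 ≈ -1.5514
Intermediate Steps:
f/(-5608) = 8700/(-5608) = 8700*(-1/5608) = -2175/1402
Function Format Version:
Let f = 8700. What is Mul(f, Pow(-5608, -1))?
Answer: Rational(-2175, 1402) ≈ -1.5514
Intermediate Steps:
Mul(f, Pow(-5608, -1)) = Mul(8700, Pow(-5608, -1)) = Mul(8700, Rational(-1, 5608)) = Rational(-2175, 1402)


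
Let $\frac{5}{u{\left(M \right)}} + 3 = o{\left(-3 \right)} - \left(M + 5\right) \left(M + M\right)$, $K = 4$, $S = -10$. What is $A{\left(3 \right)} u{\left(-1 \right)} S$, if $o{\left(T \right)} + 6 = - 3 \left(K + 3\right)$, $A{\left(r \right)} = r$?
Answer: $\frac{75}{11} \approx 6.8182$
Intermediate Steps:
$o{\left(T \right)} = -27$ ($o{\left(T \right)} = -6 - 3 \left(4 + 3\right) = -6 - 21 = -27$)
$u{\left(M \right)} = \frac{5}{-30 - 2 M \left(5 + M\right)}$ ($u{\left(M \right)} = \frac{5}{-3 - \left(27 + \left(M + 5\right) \left(M + M\right)\right)} = \frac{5}{-3 - \left(27 + \left(5 + M\right) 2 M\right)} = \frac{5}{-3 - \left(27 + 2 M \left(5 + M\right)\right)} = \frac{5}{-30 - 2 M \left(5 + M\right)}$)
$A{\left(3 \right)} u{\left(-1 \right)} S = 3 \left(- \frac{5}{30 + 2 \left(-1\right)^{2} + 10 \left(-1\right)}\right) \left(-10\right) = 3 \left(- \frac{5}{30 + 2 \cdot 1 - 10}\right) \left(-10\right) = 3 \left(- \frac{5}{30 + 2 - 10}\right) \left(-10\right) = 3 \left(- \frac{5}{22}\right) \left(-10\right) = \left(- \frac{15}{22}\right) \left(-10\right) = \frac{75}{11}$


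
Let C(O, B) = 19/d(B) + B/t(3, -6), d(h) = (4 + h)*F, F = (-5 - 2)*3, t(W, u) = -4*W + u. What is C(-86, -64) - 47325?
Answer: -59625001/1260 ≈ -47321.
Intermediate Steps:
t(W, u) = u - 4*W
F = -21 (F = -7*3 = -21)
d(h) = -84 - 21*h (d(h) = (4 + h)*(-21) = -84 - 21*h)
C(O, B) = 19/(-84 - 21*B) - B/18 (C(O, B) = 19/(-84 - 21*B) + B/(-6 - 4*3) = 19/(-84 - 21*B) + B/(-6 - 12) = 19/(-84 - 21*B) + B/(-18) = 19/(-84 - 21*B) + B*(-1/18) = 19/(-84 - 21*B) - B/18)
C(-86, -64) - 47325 = (-114 - 7*(-64)*(4 - 64))/(126*(4 - 64)) - 47325 = (1/126)*(-114 - 7*(-64)*(-60))/(-60) - 47325 = (1/126)*(-1/60)*(-114 - 26880) - 47325 = (1/126)*(-1/60)*(-26994) - 47325 = 4499/1260 - 47325 = -59625001/1260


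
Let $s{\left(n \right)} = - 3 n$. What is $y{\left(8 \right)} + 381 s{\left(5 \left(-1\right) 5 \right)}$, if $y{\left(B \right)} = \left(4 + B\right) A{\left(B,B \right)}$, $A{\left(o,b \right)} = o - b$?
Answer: $28575$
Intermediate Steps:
$y{\left(B \right)} = 0$ ($y{\left(B \right)} = \left(4 + B\right) \left(B - B\right) = \left(4 + B\right) 0 = 0$)
$y{\left(8 \right)} + 381 s{\left(5 \left(-1\right) 5 \right)} = 0 + 381 \left(- 3 \cdot 5 \left(-1\right) 5\right) = 0 + 381 \left(- 3 \left(\left(-5\right) 5\right)\right) = 0 + 381 \left(\left(-3\right) \left(-25\right)\right) = 0 + 381 \cdot 75 = 0 + 28575 = 28575$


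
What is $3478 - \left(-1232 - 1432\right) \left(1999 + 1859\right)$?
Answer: $10281190$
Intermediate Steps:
$3478 - \left(-1232 - 1432\right) \left(1999 + 1859\right) = 3478 - \left(-2664\right) 3858 = 3478 - -10277712 = 3478 + 10277712 = 10281190$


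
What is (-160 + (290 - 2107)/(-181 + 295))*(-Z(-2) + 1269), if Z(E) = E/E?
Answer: -12716138/57 ≈ -2.2309e+5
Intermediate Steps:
Z(E) = 1
(-160 + (290 - 2107)/(-181 + 295))*(-Z(-2) + 1269) = (-160 + (290 - 2107)/(-181 + 295))*(-1*1 + 1269) = (-160 - 1817/114)*(-1 + 1269) = (-160 - 1817*1/114)*1268 = (-160 - 1817/114)*1268 = -20057/114*1268 = -12716138/57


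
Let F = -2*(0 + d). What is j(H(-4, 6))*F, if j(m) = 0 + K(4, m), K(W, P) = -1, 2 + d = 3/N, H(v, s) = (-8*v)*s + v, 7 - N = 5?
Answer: -1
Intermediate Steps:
N = 2 (N = 7 - 1*5 = 7 - 5 = 2)
H(v, s) = v - 8*s*v (H(v, s) = -8*s*v + v = v - 8*s*v)
d = -1/2 (d = -2 + 3/2 = -1/2 ≈ -0.50000)
j(m) = -1 (j(m) = 0 - 1 = -1)
F = 1 (F = -2*(0 - 1/2) = -2*(-1/2) = 1)
j(H(-4, 6))*F = -1*1 = -1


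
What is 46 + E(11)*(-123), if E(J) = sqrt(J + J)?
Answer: 46 - 123*sqrt(22) ≈ -530.92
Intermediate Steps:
E(J) = sqrt(2)*sqrt(J) (E(J) = sqrt(2*J) = sqrt(2)*sqrt(J))
46 + E(11)*(-123) = 46 + (sqrt(2)*sqrt(11))*(-123) = 46 + sqrt(22)*(-123) = 46 - 123*sqrt(22)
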